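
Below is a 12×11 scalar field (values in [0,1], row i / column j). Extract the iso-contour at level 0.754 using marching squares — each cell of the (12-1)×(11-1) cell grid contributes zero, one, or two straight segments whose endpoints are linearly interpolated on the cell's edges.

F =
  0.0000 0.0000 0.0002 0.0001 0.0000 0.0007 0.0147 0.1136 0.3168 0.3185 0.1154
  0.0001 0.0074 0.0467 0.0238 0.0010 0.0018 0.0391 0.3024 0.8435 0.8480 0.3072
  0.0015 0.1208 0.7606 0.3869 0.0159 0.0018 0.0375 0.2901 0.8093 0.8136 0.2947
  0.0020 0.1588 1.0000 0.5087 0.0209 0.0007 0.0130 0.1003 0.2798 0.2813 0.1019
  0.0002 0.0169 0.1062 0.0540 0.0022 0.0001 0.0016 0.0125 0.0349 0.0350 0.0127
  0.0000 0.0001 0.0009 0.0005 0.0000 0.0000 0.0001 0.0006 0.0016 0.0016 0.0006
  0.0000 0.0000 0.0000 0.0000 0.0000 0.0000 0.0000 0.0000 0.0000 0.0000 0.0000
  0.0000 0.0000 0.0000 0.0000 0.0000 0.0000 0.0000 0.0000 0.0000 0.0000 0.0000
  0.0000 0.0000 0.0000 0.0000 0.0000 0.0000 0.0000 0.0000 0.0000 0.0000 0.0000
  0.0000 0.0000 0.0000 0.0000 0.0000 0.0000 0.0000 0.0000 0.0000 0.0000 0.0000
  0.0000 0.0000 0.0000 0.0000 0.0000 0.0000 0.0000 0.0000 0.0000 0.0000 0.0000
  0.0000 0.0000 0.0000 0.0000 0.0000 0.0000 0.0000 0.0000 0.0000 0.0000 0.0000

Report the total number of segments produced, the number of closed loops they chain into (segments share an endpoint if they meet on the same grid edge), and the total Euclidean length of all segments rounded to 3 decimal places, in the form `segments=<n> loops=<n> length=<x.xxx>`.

cell (0,7): code 0100 → (0.830,8.000)–(1.000,7.835)
cell (0,8): code 1100 → (0.822,9.000)–(0.830,8.000)
cell (0,9): code 1000 → (1.000,9.174)–(0.822,9.000)
cell (1,1): code 0100 → (1.991,2.000)–(2.000,1.990)
cell (1,2): code 1000 → (2.000,2.018)–(1.991,2.000)
cell (1,7): code 0110 → (1.000,7.835)–(2.000,7.893)
cell (1,9): code 1001 → (2.000,9.115)–(1.000,9.174)
cell (2,1): code 0110 → (2.000,1.990)–(3.000,1.708)
cell (2,2): code 1001 → (3.000,2.501)–(2.000,2.018)
cell (2,7): code 0010 → (2.000,7.893)–(2.104,8.000)
cell (2,8): code 0011 → (2.104,8.000)–(2.112,9.000)
cell (2,9): code 0001 → (2.112,9.000)–(2.000,9.115)
cell (3,1): code 0010 → (3.000,1.708)–(3.275,2.000)
cell (3,2): code 0001 → (3.275,2.000)–(3.000,2.501)
total: 14 segments, chained into 2 closed loop(s), length Σ = 7.955022

segments=14 loops=2 length=7.955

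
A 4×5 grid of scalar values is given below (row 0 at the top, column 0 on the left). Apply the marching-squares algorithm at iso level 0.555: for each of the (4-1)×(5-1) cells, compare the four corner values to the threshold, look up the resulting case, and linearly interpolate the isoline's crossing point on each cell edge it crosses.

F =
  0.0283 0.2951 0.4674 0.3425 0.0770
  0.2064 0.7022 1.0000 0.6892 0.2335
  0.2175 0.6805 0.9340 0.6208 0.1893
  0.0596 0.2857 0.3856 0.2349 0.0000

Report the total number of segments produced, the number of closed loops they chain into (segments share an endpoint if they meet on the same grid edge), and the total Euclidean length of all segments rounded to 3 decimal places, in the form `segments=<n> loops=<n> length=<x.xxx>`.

cell (0,0): code 0100 → (0.638,1.000)–(1.000,0.703)
cell (0,1): code 1100 → (0.164,2.000)–(0.638,1.000)
cell (0,2): code 1100 → (0.613,3.000)–(0.164,2.000)
cell (0,3): code 1000 → (1.000,3.294)–(0.613,3.000)
cell (1,0): code 0110 → (1.000,0.703)–(2.000,0.729)
cell (1,3): code 1001 → (2.000,3.152)–(1.000,3.294)
cell (2,0): code 0010 → (2.000,0.729)–(2.318,1.000)
cell (2,1): code 0011 → (2.318,1.000)–(2.691,2.000)
cell (2,2): code 0011 → (2.691,2.000)–(2.171,3.000)
cell (2,3): code 0001 → (2.171,3.000)–(2.000,3.152)
total: 10 segments, chained into 1 closed loop(s), length Σ = 8.008443

segments=10 loops=1 length=8.008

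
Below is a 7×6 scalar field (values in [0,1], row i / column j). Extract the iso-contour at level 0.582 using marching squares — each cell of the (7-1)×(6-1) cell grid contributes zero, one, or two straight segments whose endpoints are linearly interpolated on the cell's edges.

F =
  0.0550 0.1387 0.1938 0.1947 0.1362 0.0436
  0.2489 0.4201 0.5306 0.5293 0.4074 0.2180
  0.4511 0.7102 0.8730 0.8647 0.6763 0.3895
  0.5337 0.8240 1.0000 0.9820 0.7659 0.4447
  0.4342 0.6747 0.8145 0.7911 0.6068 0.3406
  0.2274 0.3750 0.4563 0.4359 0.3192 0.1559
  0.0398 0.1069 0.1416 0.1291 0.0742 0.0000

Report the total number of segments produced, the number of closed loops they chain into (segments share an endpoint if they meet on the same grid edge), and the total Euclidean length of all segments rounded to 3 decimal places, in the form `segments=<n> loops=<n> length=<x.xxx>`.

segments=14 loops=1 length=12.427

cell (1,0): code 0100 → (1.558,1.000)–(2.000,0.505)
cell (1,1): code 1100 → (1.150,2.000)–(1.558,1.000)
cell (1,2): code 1100 → (1.157,3.000)–(1.150,2.000)
cell (1,3): code 1100 → (1.649,4.000)–(1.157,3.000)
cell (1,4): code 1000 → (2.000,4.329)–(1.649,4.000)
cell (2,0): code 0110 → (2.000,0.505)–(3.000,0.166)
cell (2,4): code 1001 → (3.000,4.573)–(2.000,4.329)
cell (3,0): code 0110 → (3.000,0.166)–(4.000,0.615)
cell (3,4): code 1001 → (4.000,4.093)–(3.000,4.573)
cell (4,0): code 0010 → (4.000,0.615)–(4.309,1.000)
cell (4,1): code 0011 → (4.309,1.000)–(4.649,2.000)
cell (4,2): code 0011 → (4.649,2.000)–(4.589,3.000)
cell (4,3): code 0011 → (4.589,3.000)–(4.086,4.000)
cell (4,4): code 0001 → (4.086,4.000)–(4.000,4.093)
total: 14 segments, chained into 1 closed loop(s), length Σ = 12.426904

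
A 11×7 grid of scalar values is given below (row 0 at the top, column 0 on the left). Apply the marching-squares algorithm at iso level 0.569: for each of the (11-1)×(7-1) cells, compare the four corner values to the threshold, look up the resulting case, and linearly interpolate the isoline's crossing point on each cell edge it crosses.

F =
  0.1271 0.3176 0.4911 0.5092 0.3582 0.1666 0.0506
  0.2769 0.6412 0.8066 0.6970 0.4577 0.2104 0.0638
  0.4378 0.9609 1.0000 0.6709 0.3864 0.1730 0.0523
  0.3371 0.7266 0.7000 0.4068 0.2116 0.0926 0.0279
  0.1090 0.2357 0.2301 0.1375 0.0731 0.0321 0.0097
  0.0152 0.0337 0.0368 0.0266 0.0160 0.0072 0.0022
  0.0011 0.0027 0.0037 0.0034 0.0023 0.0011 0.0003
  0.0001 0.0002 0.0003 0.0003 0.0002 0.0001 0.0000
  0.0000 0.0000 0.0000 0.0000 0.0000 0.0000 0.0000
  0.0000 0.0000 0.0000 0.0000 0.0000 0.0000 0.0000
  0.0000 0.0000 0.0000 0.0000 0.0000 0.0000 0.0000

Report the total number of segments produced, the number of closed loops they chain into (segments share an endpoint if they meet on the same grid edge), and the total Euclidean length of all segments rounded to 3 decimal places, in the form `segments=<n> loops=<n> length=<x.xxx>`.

cell (0,0): code 0100 → (0.777,1.000)–(1.000,0.802)
cell (0,1): code 1100 → (0.247,2.000)–(0.777,1.000)
cell (0,2): code 1100 → (0.318,3.000)–(0.247,2.000)
cell (0,3): code 1000 → (1.000,3.535)–(0.318,3.000)
cell (1,0): code 0110 → (1.000,0.802)–(2.000,0.251)
cell (1,3): code 1001 → (2.000,3.358)–(1.000,3.535)
cell (2,0): code 0110 → (2.000,0.251)–(3.000,0.595)
cell (2,2): code 1011 → (3.000,2.447)–(2.386,3.000)
cell (2,3): code 0001 → (2.386,3.000)–(2.000,3.358)
cell (3,0): code 0010 → (3.000,0.595)–(3.321,1.000)
cell (3,1): code 0011 → (3.321,1.000)–(3.279,2.000)
cell (3,2): code 0001 → (3.279,2.000)–(3.000,2.447)
total: 12 segments, chained into 1 closed loop(s), length Σ = 9.911168

segments=12 loops=1 length=9.911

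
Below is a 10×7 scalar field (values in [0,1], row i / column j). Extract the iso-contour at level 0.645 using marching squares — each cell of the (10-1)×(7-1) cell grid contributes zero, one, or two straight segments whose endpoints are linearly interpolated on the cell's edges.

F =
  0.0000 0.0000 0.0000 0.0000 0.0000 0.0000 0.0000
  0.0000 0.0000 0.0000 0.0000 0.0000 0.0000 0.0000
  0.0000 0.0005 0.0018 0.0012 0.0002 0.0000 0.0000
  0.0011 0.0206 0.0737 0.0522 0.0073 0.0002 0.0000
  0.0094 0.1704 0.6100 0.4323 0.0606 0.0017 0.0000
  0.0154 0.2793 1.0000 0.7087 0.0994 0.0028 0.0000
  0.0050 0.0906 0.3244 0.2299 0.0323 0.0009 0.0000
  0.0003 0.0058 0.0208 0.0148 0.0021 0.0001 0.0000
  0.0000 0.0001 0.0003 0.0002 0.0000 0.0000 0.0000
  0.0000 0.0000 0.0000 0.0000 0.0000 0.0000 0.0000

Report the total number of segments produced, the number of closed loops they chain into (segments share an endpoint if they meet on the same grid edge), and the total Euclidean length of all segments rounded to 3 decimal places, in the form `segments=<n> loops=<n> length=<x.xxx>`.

cell (4,1): code 0100 → (4.090,2.000)–(5.000,1.507)
cell (4,2): code 1100 → (4.770,3.000)–(4.090,2.000)
cell (4,3): code 1000 → (5.000,3.105)–(4.770,3.000)
cell (5,1): code 0010 → (5.000,1.507)–(5.525,2.000)
cell (5,2): code 0011 → (5.525,2.000)–(5.133,3.000)
cell (5,3): code 0001 → (5.133,3.000)–(5.000,3.105)
total: 6 segments, chained into 1 closed loop(s), length Σ = 4.460915

segments=6 loops=1 length=4.461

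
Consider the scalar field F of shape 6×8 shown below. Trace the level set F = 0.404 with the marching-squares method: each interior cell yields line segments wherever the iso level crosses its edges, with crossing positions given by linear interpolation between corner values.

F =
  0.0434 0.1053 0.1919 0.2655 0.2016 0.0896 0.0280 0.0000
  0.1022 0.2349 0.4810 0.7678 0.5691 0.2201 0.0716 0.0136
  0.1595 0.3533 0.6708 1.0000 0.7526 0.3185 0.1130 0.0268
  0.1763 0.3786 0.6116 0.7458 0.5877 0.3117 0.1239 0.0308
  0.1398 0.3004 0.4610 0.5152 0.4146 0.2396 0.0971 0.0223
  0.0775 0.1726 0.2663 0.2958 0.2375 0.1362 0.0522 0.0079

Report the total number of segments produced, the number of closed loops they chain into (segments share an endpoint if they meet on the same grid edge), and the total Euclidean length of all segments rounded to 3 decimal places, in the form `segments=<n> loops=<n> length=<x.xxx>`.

cell (0,1): code 0100 → (0.734,2.000)–(1.000,1.687)
cell (0,2): code 1100 → (0.276,3.000)–(0.734,2.000)
cell (0,3): code 1100 → (0.551,4.000)–(0.276,3.000)
cell (0,4): code 1000 → (1.000,4.473)–(0.551,4.000)
cell (1,1): code 0110 → (1.000,1.687)–(2.000,1.160)
cell (1,4): code 1001 → (2.000,4.803)–(1.000,4.473)
cell (2,1): code 0110 → (2.000,1.160)–(3.000,1.109)
cell (2,4): code 1001 → (3.000,4.666)–(2.000,4.803)
cell (3,1): code 0110 → (3.000,1.109)–(4.000,1.645)
cell (3,4): code 1001 → (4.000,4.061)–(3.000,4.666)
cell (4,1): code 0010 → (4.000,1.645)–(4.293,2.000)
cell (4,2): code 0011 → (4.293,2.000)–(4.507,3.000)
cell (4,3): code 0011 → (4.507,3.000)–(4.060,4.000)
cell (4,4): code 0001 → (4.060,4.000)–(4.000,4.061)
total: 14 segments, chained into 1 closed loop(s), length Σ = 12.361211

segments=14 loops=1 length=12.361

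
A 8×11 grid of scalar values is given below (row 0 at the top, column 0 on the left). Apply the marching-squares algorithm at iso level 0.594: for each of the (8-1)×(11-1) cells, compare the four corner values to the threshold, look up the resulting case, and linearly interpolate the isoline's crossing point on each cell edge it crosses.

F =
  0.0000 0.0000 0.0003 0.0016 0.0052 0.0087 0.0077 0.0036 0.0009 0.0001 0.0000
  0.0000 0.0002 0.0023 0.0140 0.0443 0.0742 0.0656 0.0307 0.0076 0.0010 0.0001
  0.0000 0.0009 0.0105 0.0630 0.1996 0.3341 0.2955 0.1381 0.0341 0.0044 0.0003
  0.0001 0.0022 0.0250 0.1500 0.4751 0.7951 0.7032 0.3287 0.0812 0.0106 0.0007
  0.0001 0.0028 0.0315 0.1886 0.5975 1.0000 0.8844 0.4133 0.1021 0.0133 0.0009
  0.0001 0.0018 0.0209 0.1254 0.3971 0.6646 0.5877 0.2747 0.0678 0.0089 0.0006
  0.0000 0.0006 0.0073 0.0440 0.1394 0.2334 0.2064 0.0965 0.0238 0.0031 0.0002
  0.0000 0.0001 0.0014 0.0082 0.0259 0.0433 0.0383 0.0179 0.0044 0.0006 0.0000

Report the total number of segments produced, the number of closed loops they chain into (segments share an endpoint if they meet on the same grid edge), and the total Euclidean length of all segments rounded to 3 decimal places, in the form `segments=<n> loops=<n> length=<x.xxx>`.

cell (2,4): code 0100 → (2.564,5.000)–(3.000,4.372)
cell (2,5): code 1100 → (2.732,6.000)–(2.564,5.000)
cell (2,6): code 1000 → (3.000,6.292)–(2.732,6.000)
cell (3,3): code 0100 → (3.971,4.000)–(4.000,3.991)
cell (3,4): code 1110 → (3.000,4.372)–(3.971,4.000)
cell (3,6): code 1001 → (4.000,6.616)–(3.000,6.292)
cell (4,3): code 0010 → (4.000,3.991)–(4.017,4.000)
cell (4,4): code 0111 → (4.017,4.000)–(5.000,4.736)
cell (4,5): code 1011 → (5.000,5.918)–(4.979,6.000)
cell (4,6): code 0001 → (4.979,6.000)–(4.000,6.616)
cell (5,4): code 0010 → (5.000,4.736)–(5.164,5.000)
cell (5,5): code 0001 → (5.164,5.000)–(5.000,5.918)
total: 12 segments, chained into 1 closed loop(s), length Σ = 8.027948

segments=12 loops=1 length=8.028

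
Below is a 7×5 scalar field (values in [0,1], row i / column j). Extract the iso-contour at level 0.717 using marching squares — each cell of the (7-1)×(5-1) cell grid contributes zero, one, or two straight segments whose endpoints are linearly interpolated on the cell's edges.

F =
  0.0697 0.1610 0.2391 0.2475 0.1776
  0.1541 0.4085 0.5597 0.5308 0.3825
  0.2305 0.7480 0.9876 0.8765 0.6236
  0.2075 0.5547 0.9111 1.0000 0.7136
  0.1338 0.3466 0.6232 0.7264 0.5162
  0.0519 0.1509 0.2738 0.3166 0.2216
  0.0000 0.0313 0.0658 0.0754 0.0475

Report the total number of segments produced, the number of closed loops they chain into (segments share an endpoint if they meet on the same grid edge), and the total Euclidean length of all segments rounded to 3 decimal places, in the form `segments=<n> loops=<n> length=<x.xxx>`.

segments=12 loops=1 length=8.582

cell (1,0): code 0100 → (1.909,1.000)–(2.000,0.940)
cell (1,1): code 1100 → (1.368,2.000)–(1.909,1.000)
cell (1,2): code 1100 → (1.539,3.000)–(1.368,2.000)
cell (1,3): code 1000 → (2.000,3.631)–(1.539,3.000)
cell (2,0): code 0010 → (2.000,0.940)–(2.160,1.000)
cell (2,1): code 0111 → (2.160,1.000)–(3.000,1.455)
cell (2,3): code 1001 → (3.000,3.988)–(2.000,3.631)
cell (3,1): code 0010 → (3.000,1.455)–(3.674,2.000)
cell (3,2): code 0111 → (3.674,2.000)–(4.000,2.909)
cell (3,3): code 1001 → (4.000,3.045)–(3.000,3.988)
cell (4,2): code 0010 → (4.000,2.909)–(4.023,3.000)
cell (4,3): code 0001 → (4.023,3.000)–(4.000,3.045)
total: 12 segments, chained into 1 closed loop(s), length Σ = 8.581680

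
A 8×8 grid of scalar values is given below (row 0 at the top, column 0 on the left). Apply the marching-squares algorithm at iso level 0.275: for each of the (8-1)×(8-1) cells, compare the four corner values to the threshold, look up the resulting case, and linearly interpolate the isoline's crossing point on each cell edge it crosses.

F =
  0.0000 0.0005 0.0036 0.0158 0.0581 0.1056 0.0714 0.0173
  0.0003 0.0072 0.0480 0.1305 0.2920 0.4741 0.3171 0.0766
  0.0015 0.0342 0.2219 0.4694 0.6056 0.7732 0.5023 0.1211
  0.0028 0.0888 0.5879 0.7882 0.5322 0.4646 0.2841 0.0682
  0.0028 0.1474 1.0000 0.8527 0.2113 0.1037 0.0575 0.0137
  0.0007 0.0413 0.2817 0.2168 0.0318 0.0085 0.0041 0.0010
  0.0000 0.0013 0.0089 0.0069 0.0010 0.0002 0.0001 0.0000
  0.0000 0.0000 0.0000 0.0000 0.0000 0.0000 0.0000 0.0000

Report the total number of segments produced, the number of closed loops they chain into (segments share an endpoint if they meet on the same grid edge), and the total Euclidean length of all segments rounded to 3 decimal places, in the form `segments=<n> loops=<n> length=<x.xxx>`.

segments=20 loops=1 length=15.126

cell (0,3): code 0100 → (0.927,4.000)–(1.000,3.895)
cell (0,4): code 1100 → (0.460,5.000)–(0.927,4.000)
cell (0,5): code 1100 → (0.829,6.000)–(0.460,5.000)
cell (0,6): code 1000 → (1.000,6.175)–(0.829,6.000)
cell (1,2): code 0100 → (1.426,3.000)–(2.000,2.215)
cell (1,3): code 1110 → (1.000,3.895)–(1.426,3.000)
cell (1,6): code 1001 → (2.000,6.596)–(1.000,6.175)
cell (2,1): code 0100 → (2.145,2.000)–(3.000,1.373)
cell (2,2): code 1110 → (2.000,2.215)–(2.145,2.000)
cell (2,6): code 1001 → (3.000,6.042)–(2.000,6.596)
cell (3,1): code 0110 → (3.000,1.373)–(4.000,1.150)
cell (3,3): code 1011 → (4.000,3.901)–(3.801,4.000)
cell (3,4): code 0011 → (3.801,4.000)–(3.525,5.000)
cell (3,5): code 0011 → (3.525,5.000)–(3.040,6.000)
cell (3,6): code 0001 → (3.040,6.000)–(3.000,6.042)
cell (4,1): code 0110 → (4.000,1.150)–(5.000,1.972)
cell (4,2): code 1011 → (5.000,2.103)–(4.908,3.000)
cell (4,3): code 0001 → (4.908,3.000)–(4.000,3.901)
cell (5,1): code 0010 → (5.000,1.972)–(5.025,2.000)
cell (5,2): code 0001 → (5.025,2.000)–(5.000,2.103)
total: 20 segments, chained into 1 closed loop(s), length Σ = 15.126457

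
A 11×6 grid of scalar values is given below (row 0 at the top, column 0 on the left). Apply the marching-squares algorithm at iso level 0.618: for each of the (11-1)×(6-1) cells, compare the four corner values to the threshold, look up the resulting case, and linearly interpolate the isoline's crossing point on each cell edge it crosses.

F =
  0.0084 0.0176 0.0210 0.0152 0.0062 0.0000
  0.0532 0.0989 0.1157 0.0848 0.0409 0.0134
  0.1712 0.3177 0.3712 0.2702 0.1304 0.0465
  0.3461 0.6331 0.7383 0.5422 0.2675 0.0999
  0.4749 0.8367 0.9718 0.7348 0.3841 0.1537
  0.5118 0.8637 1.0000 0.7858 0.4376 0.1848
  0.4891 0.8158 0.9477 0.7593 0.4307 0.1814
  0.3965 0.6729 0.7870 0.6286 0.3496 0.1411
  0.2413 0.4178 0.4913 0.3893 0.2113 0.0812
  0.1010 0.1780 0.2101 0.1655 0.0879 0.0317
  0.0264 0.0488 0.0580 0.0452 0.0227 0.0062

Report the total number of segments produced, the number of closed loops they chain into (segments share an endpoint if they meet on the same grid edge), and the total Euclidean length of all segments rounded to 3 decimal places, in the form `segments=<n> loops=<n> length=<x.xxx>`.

cell (2,0): code 0100 → (2.952,1.000)–(3.000,0.947)
cell (2,1): code 1100 → (2.672,2.000)–(2.952,1.000)
cell (2,2): code 1000 → (3.000,2.613)–(2.672,2.000)
cell (3,0): code 0110 → (3.000,0.947)–(4.000,0.396)
cell (3,2): code 1101 → (3.394,3.000)–(3.000,2.613)
cell (3,3): code 1000 → (4.000,3.333)–(3.394,3.000)
cell (4,0): code 0110 → (4.000,0.396)–(5.000,0.302)
cell (4,3): code 1001 → (5.000,3.482)–(4.000,3.333)
cell (5,0): code 0110 → (5.000,0.302)–(6.000,0.395)
cell (5,3): code 1001 → (6.000,3.430)–(5.000,3.482)
cell (6,0): code 0110 → (6.000,0.395)–(7.000,0.801)
cell (6,3): code 1001 → (7.000,3.038)–(6.000,3.430)
cell (7,0): code 0010 → (7.000,0.801)–(7.215,1.000)
cell (7,1): code 0011 → (7.215,1.000)–(7.572,2.000)
cell (7,2): code 0011 → (7.572,2.000)–(7.044,3.000)
cell (7,3): code 0001 → (7.044,3.000)–(7.000,3.038)
total: 16 segments, chained into 1 closed loop(s), length Σ = 12.908728

segments=16 loops=1 length=12.909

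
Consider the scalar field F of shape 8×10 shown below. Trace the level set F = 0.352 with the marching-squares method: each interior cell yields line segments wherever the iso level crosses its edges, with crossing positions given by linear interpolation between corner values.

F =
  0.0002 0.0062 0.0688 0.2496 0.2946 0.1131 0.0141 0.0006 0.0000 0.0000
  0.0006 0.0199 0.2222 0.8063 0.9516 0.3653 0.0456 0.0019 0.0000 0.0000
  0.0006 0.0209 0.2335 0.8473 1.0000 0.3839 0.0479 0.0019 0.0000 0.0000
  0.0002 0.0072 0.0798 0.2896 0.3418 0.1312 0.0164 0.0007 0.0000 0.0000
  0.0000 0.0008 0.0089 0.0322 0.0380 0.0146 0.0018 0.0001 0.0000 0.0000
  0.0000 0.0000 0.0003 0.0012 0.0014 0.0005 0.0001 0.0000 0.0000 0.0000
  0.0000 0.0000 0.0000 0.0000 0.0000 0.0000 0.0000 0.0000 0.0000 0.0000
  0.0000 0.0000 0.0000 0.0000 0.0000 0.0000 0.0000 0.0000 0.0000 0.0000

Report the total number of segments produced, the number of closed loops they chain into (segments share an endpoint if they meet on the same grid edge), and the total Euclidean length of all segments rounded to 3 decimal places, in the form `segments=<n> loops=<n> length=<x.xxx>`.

segments=10 loops=1 length=9.200

cell (0,2): code 0100 → (0.184,3.000)–(1.000,2.222)
cell (0,3): code 1100 → (0.087,4.000)–(0.184,3.000)
cell (0,4): code 1100 → (0.947,5.000)–(0.087,4.000)
cell (0,5): code 1000 → (1.000,5.042)–(0.947,5.000)
cell (1,2): code 0110 → (1.000,2.222)–(2.000,2.193)
cell (1,5): code 1001 → (2.000,5.095)–(1.000,5.042)
cell (2,2): code 0010 → (2.000,2.193)–(2.888,3.000)
cell (2,3): code 0011 → (2.888,3.000)–(2.985,4.000)
cell (2,4): code 0011 → (2.985,4.000)–(2.126,5.000)
cell (2,5): code 0001 → (2.126,5.000)–(2.000,5.095)
total: 10 segments, chained into 1 closed loop(s), length Σ = 9.200233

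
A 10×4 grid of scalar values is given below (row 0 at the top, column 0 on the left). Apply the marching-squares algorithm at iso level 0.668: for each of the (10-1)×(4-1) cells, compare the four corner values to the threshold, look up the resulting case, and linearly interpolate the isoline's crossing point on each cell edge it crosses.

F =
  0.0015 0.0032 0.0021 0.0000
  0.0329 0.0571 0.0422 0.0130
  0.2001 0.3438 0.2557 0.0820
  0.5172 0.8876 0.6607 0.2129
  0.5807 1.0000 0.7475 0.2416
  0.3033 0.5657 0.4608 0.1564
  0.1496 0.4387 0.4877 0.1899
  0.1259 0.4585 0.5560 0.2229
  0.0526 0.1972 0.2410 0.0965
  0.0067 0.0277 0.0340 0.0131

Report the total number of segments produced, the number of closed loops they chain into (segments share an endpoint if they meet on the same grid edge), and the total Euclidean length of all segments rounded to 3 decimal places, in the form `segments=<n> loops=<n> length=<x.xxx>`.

cell (2,0): code 0100 → (2.596,1.000)–(3.000,0.407)
cell (2,1): code 1000 → (3.000,1.968)–(2.596,1.000)
cell (3,0): code 0110 → (3.000,0.407)–(4.000,0.208)
cell (3,1): code 1101 → (3.084,2.000)–(3.000,1.968)
cell (3,2): code 1000 → (4.000,2.157)–(3.084,2.000)
cell (4,0): code 0010 → (4.000,0.208)–(4.764,1.000)
cell (4,1): code 0011 → (4.764,1.000)–(4.277,2.000)
cell (4,2): code 0001 → (4.277,2.000)–(4.000,2.157)
total: 8 segments, chained into 1 closed loop(s), length Σ = 6.336630

segments=8 loops=1 length=6.337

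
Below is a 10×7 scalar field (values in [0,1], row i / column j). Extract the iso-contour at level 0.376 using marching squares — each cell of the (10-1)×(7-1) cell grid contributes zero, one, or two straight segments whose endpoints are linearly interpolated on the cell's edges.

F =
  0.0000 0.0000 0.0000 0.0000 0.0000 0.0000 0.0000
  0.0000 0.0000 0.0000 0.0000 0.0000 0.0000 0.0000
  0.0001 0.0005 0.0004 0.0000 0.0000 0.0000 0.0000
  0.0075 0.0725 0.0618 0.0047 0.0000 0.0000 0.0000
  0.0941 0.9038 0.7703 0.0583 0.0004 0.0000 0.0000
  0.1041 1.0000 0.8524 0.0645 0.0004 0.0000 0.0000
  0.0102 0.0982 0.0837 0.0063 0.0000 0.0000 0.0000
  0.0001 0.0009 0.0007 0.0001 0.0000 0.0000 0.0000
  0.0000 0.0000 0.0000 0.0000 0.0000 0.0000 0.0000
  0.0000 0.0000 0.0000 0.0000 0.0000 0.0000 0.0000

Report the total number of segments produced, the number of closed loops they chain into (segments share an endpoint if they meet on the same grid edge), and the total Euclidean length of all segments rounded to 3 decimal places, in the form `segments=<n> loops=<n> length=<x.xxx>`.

cell (3,0): code 0100 → (3.365,1.000)–(4.000,0.348)
cell (3,1): code 1100 → (3.443,2.000)–(3.365,1.000)
cell (3,2): code 1000 → (4.000,2.554)–(3.443,2.000)
cell (4,0): code 0110 → (4.000,0.348)–(5.000,0.303)
cell (4,2): code 1001 → (5.000,2.605)–(4.000,2.554)
cell (5,0): code 0010 → (5.000,0.303)–(5.692,1.000)
cell (5,1): code 0011 → (5.692,1.000)–(5.620,2.000)
cell (5,2): code 0001 → (5.620,2.000)–(5.000,2.605)
total: 8 segments, chained into 1 closed loop(s), length Σ = 7.550663

segments=8 loops=1 length=7.551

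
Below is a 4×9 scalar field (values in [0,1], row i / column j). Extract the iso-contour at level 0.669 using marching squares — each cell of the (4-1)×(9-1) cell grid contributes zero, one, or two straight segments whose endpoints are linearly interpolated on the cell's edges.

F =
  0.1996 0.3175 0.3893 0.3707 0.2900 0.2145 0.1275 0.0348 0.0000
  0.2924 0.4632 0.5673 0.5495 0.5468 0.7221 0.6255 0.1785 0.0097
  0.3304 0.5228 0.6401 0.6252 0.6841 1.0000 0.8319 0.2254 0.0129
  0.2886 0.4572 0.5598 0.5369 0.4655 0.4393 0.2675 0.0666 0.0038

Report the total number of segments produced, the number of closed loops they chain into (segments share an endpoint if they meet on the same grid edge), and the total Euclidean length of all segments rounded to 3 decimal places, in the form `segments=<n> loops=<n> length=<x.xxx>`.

segments=10 loops=1 length=6.452

cell (0,4): code 0100 → (0.895,5.000)–(1.000,4.697)
cell (0,5): code 1000 → (1.000,5.550)–(0.895,5.000)
cell (1,3): code 0100 → (1.890,4.000)–(2.000,3.744)
cell (1,4): code 1110 → (1.000,4.697)–(1.890,4.000)
cell (1,5): code 1101 → (1.211,6.000)–(1.000,5.550)
cell (1,6): code 1000 → (2.000,6.269)–(1.211,6.000)
cell (2,3): code 0010 → (2.000,3.744)–(2.069,4.000)
cell (2,4): code 0011 → (2.069,4.000)–(2.590,5.000)
cell (2,5): code 0011 → (2.590,5.000)–(2.289,6.000)
cell (2,6): code 0001 → (2.289,6.000)–(2.000,6.269)
total: 10 segments, chained into 1 closed loop(s), length Σ = 6.452383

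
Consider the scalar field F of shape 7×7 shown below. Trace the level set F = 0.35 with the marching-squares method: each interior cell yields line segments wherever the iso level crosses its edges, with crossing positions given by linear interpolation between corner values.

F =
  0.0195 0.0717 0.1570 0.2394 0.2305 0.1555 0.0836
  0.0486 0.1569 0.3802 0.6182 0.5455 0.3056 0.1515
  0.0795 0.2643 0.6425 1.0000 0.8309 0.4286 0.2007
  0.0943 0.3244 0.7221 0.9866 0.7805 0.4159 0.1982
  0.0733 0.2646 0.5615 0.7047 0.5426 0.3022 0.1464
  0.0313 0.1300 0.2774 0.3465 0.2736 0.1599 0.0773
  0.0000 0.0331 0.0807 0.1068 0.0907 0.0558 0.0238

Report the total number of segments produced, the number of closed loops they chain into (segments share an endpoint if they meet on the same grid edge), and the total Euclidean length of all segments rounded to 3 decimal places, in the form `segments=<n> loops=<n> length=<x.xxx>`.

segments=16 loops=1 length=14.019

cell (0,1): code 0100 → (0.865,2.000)–(1.000,1.865)
cell (0,2): code 1100 → (0.292,3.000)–(0.865,2.000)
cell (0,3): code 1100 → (0.379,4.000)–(0.292,3.000)
cell (0,4): code 1000 → (1.000,4.815)–(0.379,4.000)
cell (1,1): code 0110 → (1.000,1.865)–(2.000,1.227)
cell (1,4): code 1101 → (1.361,5.000)–(1.000,4.815)
cell (1,5): code 1000 → (2.000,5.345)–(1.361,5.000)
cell (2,1): code 0110 → (2.000,1.227)–(3.000,1.064)
cell (2,5): code 1001 → (3.000,5.303)–(2.000,5.345)
cell (3,1): code 0110 → (3.000,1.064)–(4.000,1.288)
cell (3,4): code 1011 → (4.000,4.801)–(3.580,5.000)
cell (3,5): code 0001 → (3.580,5.000)–(3.000,5.303)
cell (4,1): code 0010 → (4.000,1.288)–(4.744,2.000)
cell (4,2): code 0011 → (4.744,2.000)–(4.990,3.000)
cell (4,3): code 0011 → (4.990,3.000)–(4.716,4.000)
cell (4,4): code 0001 → (4.716,4.000)–(4.000,4.801)
total: 16 segments, chained into 1 closed loop(s), length Σ = 14.018998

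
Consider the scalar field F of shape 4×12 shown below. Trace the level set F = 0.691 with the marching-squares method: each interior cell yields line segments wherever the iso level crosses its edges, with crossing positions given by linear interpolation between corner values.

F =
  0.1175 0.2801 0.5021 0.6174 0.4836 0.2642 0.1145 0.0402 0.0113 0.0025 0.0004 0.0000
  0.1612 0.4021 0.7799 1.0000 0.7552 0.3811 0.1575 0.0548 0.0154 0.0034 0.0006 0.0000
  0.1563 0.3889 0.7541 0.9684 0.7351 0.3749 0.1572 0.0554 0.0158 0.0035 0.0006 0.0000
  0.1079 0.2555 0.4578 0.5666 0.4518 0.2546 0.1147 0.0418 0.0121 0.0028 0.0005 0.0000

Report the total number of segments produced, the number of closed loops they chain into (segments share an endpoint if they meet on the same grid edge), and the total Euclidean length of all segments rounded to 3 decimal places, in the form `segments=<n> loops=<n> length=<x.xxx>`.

cell (0,1): code 0100 → (0.680,2.000)–(1.000,1.765)
cell (0,2): code 1100 → (0.192,3.000)–(0.680,2.000)
cell (0,3): code 1100 → (0.764,4.000)–(0.192,3.000)
cell (0,4): code 1000 → (1.000,4.172)–(0.764,4.000)
cell (1,1): code 0110 → (1.000,1.765)–(2.000,1.827)
cell (1,4): code 1001 → (2.000,4.122)–(1.000,4.172)
cell (2,1): code 0010 → (2.000,1.827)–(2.213,2.000)
cell (2,2): code 0011 → (2.213,2.000)–(2.690,3.000)
cell (2,3): code 0011 → (2.690,3.000)–(2.156,4.000)
cell (2,4): code 0001 → (2.156,4.000)–(2.000,4.122)
total: 10 segments, chained into 1 closed loop(s), length Σ = 7.671093

segments=10 loops=1 length=7.671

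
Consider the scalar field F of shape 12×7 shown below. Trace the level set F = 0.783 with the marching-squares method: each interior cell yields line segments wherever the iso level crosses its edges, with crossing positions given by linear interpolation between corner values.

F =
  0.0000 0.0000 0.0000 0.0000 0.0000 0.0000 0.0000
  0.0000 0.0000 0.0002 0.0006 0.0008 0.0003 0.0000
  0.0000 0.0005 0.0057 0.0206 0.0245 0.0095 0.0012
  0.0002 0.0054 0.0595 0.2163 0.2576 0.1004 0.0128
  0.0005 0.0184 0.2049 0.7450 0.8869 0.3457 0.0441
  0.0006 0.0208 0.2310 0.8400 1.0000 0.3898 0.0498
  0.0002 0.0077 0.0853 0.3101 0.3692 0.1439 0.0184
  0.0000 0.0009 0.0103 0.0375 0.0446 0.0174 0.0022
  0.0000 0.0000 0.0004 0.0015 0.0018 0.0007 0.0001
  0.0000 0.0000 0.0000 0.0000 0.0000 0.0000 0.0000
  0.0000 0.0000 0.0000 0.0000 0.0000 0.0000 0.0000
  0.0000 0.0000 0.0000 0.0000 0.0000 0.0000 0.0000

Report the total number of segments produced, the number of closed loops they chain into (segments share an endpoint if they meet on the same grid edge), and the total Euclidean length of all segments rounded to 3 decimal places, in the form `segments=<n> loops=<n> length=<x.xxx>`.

cell (3,3): code 0100 → (3.835,4.000)–(4.000,3.268)
cell (3,4): code 1000 → (4.000,4.192)–(3.835,4.000)
cell (4,2): code 0100 → (4.400,3.000)–(5.000,2.906)
cell (4,3): code 1110 → (4.000,3.268)–(4.400,3.000)
cell (4,4): code 1001 → (5.000,4.356)–(4.000,4.192)
cell (5,2): code 0010 → (5.000,2.906)–(5.108,3.000)
cell (5,3): code 0011 → (5.108,3.000)–(5.344,4.000)
cell (5,4): code 0001 → (5.344,4.000)–(5.000,4.356)
total: 8 segments, chained into 1 closed loop(s), length Σ = 4.770663

segments=8 loops=1 length=4.771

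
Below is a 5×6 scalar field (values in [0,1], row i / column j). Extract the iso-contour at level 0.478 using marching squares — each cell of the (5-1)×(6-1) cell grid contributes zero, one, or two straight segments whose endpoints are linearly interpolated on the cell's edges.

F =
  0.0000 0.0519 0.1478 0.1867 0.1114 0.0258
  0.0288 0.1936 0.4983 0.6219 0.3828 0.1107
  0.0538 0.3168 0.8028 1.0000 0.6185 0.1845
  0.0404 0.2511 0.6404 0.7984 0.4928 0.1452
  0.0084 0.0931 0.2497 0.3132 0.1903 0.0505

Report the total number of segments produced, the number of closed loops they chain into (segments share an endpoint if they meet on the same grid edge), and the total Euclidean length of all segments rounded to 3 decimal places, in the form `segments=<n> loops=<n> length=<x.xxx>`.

cell (0,1): code 0100 → (0.942,2.000)–(1.000,1.933)
cell (0,2): code 1100 → (0.669,3.000)–(0.942,2.000)
cell (0,3): code 1000 → (1.000,3.602)–(0.669,3.000)
cell (1,1): code 0110 → (1.000,1.933)–(2.000,1.332)
cell (1,3): code 1101 → (1.404,4.000)–(1.000,3.602)
cell (1,4): code 1000 → (2.000,4.324)–(1.404,4.000)
cell (2,1): code 0110 → (2.000,1.332)–(3.000,1.583)
cell (2,4): code 1001 → (3.000,4.043)–(2.000,4.324)
cell (3,1): code 0010 → (3.000,1.583)–(3.416,2.000)
cell (3,2): code 0011 → (3.416,2.000)–(3.660,3.000)
cell (3,3): code 0011 → (3.660,3.000)–(3.049,4.000)
cell (3,4): code 0001 → (3.049,4.000)–(3.000,4.043)
total: 12 segments, chained into 1 closed loop(s), length Σ = 9.149234

segments=12 loops=1 length=9.149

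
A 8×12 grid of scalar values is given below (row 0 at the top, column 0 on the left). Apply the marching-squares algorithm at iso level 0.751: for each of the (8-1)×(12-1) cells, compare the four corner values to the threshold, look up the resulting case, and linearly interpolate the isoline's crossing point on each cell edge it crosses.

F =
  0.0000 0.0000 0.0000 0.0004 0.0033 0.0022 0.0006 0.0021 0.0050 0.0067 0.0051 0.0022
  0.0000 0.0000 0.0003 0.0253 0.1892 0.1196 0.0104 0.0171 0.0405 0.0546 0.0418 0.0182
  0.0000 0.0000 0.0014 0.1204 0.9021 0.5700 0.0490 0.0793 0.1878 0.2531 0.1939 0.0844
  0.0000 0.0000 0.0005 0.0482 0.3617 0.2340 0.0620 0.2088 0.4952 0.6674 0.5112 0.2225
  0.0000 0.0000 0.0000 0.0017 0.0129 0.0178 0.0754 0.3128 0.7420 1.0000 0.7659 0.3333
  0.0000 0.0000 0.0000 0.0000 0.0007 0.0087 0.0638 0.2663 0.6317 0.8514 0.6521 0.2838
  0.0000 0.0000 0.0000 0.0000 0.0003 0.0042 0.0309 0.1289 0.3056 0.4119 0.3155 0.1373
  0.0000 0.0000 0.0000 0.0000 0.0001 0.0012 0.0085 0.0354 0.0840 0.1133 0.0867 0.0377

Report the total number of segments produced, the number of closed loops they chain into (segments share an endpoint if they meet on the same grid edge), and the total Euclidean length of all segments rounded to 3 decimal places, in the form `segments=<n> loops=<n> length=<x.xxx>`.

cell (1,3): code 0100 → (1.788,4.000)–(2.000,3.807)
cell (1,4): code 1000 → (2.000,4.455)–(1.788,4.000)
cell (2,3): code 0010 → (2.000,3.807)–(2.280,4.000)
cell (2,4): code 0001 → (2.280,4.000)–(2.000,4.455)
cell (3,8): code 0100 → (3.251,9.000)–(4.000,8.035)
cell (3,9): code 1100 → (3.941,10.000)–(3.251,9.000)
cell (3,10): code 1000 → (4.000,10.034)–(3.941,10.000)
cell (4,8): code 0110 → (4.000,8.035)–(5.000,8.543)
cell (4,9): code 1011 → (5.000,9.504)–(4.131,10.000)
cell (4,10): code 0001 → (4.131,10.000)–(4.000,10.034)
cell (5,8): code 0010 → (5.000,8.543)–(5.228,9.000)
cell (5,9): code 0001 → (5.228,9.000)–(5.000,9.504)
total: 12 segments, chained into 2 closed loop(s), length Σ = 7.488984

segments=12 loops=2 length=7.489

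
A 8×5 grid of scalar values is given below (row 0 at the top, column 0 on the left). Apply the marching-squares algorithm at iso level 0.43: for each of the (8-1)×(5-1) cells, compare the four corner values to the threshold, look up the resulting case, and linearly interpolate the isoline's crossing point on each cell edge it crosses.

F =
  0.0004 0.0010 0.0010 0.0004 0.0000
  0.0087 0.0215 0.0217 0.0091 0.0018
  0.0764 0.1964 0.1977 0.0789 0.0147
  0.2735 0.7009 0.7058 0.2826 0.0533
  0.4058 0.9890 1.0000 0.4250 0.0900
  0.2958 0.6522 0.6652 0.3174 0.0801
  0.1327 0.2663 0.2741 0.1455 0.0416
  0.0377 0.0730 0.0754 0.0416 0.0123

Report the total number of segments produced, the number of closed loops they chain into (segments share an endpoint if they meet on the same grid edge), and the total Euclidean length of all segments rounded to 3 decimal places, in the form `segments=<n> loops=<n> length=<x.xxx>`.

cell (2,0): code 0100 → (2.463,1.000)–(3.000,0.366)
cell (2,1): code 1100 → (2.457,2.000)–(2.463,1.000)
cell (2,2): code 1000 → (3.000,2.652)–(2.457,2.000)
cell (3,0): code 0110 → (3.000,0.366)–(4.000,0.041)
cell (3,2): code 1001 → (4.000,2.991)–(3.000,2.652)
cell (4,0): code 0110 → (4.000,0.041)–(5.000,0.377)
cell (4,2): code 1001 → (5.000,2.676)–(4.000,2.991)
cell (5,0): code 0010 → (5.000,0.377)–(5.576,1.000)
cell (5,1): code 0011 → (5.576,1.000)–(5.601,2.000)
cell (5,2): code 0001 → (5.601,2.000)–(5.000,2.676)
total: 10 segments, chained into 1 closed loop(s), length Σ = 9.643411

segments=10 loops=1 length=9.643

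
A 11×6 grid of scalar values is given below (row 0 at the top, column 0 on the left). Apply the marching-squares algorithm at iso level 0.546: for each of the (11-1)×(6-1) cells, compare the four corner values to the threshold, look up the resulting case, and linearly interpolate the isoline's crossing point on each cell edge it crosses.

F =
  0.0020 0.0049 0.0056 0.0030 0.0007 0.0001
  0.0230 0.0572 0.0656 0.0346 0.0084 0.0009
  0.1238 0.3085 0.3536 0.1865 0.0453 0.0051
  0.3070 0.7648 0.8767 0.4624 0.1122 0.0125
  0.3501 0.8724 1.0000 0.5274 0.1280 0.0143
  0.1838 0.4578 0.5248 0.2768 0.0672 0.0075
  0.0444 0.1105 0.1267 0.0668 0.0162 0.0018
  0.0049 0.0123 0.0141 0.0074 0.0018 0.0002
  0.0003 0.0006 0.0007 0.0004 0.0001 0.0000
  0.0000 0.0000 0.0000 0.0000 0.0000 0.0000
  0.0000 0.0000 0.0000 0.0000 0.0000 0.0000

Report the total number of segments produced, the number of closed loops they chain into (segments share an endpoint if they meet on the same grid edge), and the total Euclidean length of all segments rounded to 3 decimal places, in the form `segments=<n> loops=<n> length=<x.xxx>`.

segments=8 loops=1 length=8.105

cell (2,0): code 0100 → (2.520,1.000)–(3.000,0.522)
cell (2,1): code 1100 → (2.368,2.000)–(2.520,1.000)
cell (2,2): code 1000 → (3.000,2.798)–(2.368,2.000)
cell (3,0): code 0110 → (3.000,0.522)–(4.000,0.375)
cell (3,2): code 1001 → (4.000,2.961)–(3.000,2.798)
cell (4,0): code 0010 → (4.000,0.375)–(4.787,1.000)
cell (4,1): code 0011 → (4.787,1.000)–(4.955,2.000)
cell (4,2): code 0001 → (4.955,2.000)–(4.000,2.961)
total: 8 segments, chained into 1 closed loop(s), length Σ = 8.104723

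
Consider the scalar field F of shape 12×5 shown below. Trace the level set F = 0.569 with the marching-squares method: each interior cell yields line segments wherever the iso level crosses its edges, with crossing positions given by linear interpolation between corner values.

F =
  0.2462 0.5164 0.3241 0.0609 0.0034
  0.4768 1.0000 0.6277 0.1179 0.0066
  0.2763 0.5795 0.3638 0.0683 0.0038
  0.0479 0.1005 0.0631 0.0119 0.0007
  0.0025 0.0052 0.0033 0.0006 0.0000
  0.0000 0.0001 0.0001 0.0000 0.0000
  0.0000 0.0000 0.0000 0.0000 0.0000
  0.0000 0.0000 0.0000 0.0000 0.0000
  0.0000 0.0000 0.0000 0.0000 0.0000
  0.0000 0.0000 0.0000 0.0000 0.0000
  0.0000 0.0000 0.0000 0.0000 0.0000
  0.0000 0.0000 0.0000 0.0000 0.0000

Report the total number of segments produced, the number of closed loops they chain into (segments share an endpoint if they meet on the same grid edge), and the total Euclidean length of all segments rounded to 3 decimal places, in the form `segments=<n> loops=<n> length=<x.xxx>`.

segments=8 loops=1 length=5.505

cell (0,0): code 0100 → (0.109,1.000)–(1.000,0.176)
cell (0,1): code 1100 → (0.807,2.000)–(0.109,1.000)
cell (0,2): code 1000 → (1.000,2.115)–(0.807,2.000)
cell (1,0): code 0110 → (1.000,0.176)–(2.000,0.965)
cell (1,1): code 1011 → (2.000,1.049)–(1.222,2.000)
cell (1,2): code 0001 → (1.222,2.000)–(1.000,2.115)
cell (2,0): code 0010 → (2.000,0.965)–(2.022,1.000)
cell (2,1): code 0001 → (2.022,1.000)–(2.000,1.049)
total: 8 segments, chained into 1 closed loop(s), length Σ = 5.505492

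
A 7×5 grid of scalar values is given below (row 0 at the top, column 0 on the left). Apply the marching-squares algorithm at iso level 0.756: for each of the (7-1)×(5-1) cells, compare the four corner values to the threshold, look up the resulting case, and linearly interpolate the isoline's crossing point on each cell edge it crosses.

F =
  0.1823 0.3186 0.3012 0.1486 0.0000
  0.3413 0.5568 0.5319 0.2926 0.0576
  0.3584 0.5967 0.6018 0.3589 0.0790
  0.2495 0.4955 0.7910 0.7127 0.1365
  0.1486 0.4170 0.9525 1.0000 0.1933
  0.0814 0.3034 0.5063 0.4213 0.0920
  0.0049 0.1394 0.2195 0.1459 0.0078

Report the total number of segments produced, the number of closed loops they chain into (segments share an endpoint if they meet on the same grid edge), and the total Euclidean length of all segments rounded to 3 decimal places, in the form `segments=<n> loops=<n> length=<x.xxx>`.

segments=8 loops=1 length=5.301

cell (2,1): code 0100 → (2.815,2.000)–(3.000,1.882)
cell (2,2): code 1000 → (3.000,2.447)–(2.815,2.000)
cell (3,1): code 0110 → (3.000,1.882)–(4.000,1.633)
cell (3,2): code 1101 → (3.151,3.000)–(3.000,2.447)
cell (3,3): code 1000 → (4.000,3.302)–(3.151,3.000)
cell (4,1): code 0010 → (4.000,1.633)–(4.440,2.000)
cell (4,2): code 0011 → (4.440,2.000)–(4.422,3.000)
cell (4,3): code 0001 → (4.422,3.000)–(4.000,3.302)
total: 8 segments, chained into 1 closed loop(s), length Σ = 5.300857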